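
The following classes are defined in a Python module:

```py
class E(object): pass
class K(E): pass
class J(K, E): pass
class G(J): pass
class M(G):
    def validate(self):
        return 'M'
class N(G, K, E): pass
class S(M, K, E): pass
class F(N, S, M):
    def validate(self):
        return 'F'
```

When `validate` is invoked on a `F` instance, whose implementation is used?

L[F] = F + merge(L[N], L[S], L[M], [N S M])
  take N:  [N G J K E object] + [S M G J K E object] + [M G J K E object] + [N S M]
  take S:  [G J K E object] + [S M G J K E object] + [M G J K E object] + [S M]
  take M:  [G J K E object] + [M G J K E object] + [M G J K E object] + [M]
  take G:  [G J K E object] + [G J K E object] + [G J K E object]
  take J:  [J K E object] + [J K E object] + [J K E object]
  take K:  [K E object] + [K E object] + [K E object]
  take E:  [E object] + [E object] + [E object]
  take object:  [object] + [object] + [object]
MRO: F N S M G J K E object
validate is defined in: F, M. First along the MRO is F.

F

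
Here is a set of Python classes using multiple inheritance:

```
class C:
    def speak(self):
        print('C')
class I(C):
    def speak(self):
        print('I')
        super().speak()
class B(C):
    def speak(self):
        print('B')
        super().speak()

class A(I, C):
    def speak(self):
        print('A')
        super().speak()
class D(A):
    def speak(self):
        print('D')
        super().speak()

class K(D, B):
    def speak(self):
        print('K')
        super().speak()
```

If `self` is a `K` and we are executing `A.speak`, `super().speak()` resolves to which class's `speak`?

I

L[K] = K + merge(L[D], L[B], [D B])
  take D:  [D A I C object] + [B C object] + [D B]
  take A:  [A I C object] + [B C object] + [B]
  take I:  [I C object] + [B C object] + [B]
  take B:  [C object] + [B C object] + [B]
  take C:  [C object] + [C object]
  take object:  [object] + [object]
MRO: K D A I B C object
super() in A.speak on a K instance goes to the class after A in K's MRO: I.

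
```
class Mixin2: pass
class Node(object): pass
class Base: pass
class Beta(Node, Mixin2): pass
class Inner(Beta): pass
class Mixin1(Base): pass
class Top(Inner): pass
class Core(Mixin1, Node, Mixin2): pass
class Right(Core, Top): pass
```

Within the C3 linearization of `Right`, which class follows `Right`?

L[Right] = Right + merge(L[Core], L[Top], [Core Top])
  take Core:  [Core Mixin1 Base Node Mixin2 object] + [Top Inner Beta Node Mixin2 object] + [Core Top]
  take Mixin1:  [Mixin1 Base Node Mixin2 object] + [Top Inner Beta Node Mixin2 object] + [Top]
  take Base:  [Base Node Mixin2 object] + [Top Inner Beta Node Mixin2 object] + [Top]
  take Top:  [Node Mixin2 object] + [Top Inner Beta Node Mixin2 object] + [Top]
  take Inner:  [Node Mixin2 object] + [Inner Beta Node Mixin2 object]
  take Beta:  [Node Mixin2 object] + [Beta Node Mixin2 object]
  take Node:  [Node Mixin2 object] + [Node Mixin2 object]
  take Mixin2:  [Mixin2 object] + [Mixin2 object]
  take object:  [object] + [object]
MRO: Right Core Mixin1 Base Top Inner Beta Node Mixin2 object
Right is at position 0; next is Core.

Core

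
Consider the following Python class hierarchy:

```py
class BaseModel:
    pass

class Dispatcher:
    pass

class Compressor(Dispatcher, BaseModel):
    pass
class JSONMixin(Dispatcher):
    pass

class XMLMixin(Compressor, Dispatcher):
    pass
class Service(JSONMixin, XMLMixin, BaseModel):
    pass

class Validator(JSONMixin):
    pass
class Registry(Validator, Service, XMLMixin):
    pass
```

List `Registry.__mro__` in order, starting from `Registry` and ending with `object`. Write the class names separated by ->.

Registry -> Validator -> Service -> JSONMixin -> XMLMixin -> Compressor -> Dispatcher -> BaseModel -> object

L[Registry] = Registry + merge(L[Validator], L[Service], L[XMLMixin], [Validator Service XMLMixin])
  take Validator:  [Validator JSONMixin Dispatcher object] + [Service JSONMixin XMLMixin Compressor Dispatcher BaseModel object] + [XMLMixin Compressor Dispatcher BaseModel object] + [Validator Service XMLMixin]
  take Service:  [JSONMixin Dispatcher object] + [Service JSONMixin XMLMixin Compressor Dispatcher BaseModel object] + [XMLMixin Compressor Dispatcher BaseModel object] + [Service XMLMixin]
  take JSONMixin:  [JSONMixin Dispatcher object] + [JSONMixin XMLMixin Compressor Dispatcher BaseModel object] + [XMLMixin Compressor Dispatcher BaseModel object] + [XMLMixin]
  take XMLMixin:  [Dispatcher object] + [XMLMixin Compressor Dispatcher BaseModel object] + [XMLMixin Compressor Dispatcher BaseModel object] + [XMLMixin]
  take Compressor:  [Dispatcher object] + [Compressor Dispatcher BaseModel object] + [Compressor Dispatcher BaseModel object]
  take Dispatcher:  [Dispatcher object] + [Dispatcher BaseModel object] + [Dispatcher BaseModel object]
  take BaseModel:  [object] + [BaseModel object] + [BaseModel object]
  take object:  [object] + [object] + [object]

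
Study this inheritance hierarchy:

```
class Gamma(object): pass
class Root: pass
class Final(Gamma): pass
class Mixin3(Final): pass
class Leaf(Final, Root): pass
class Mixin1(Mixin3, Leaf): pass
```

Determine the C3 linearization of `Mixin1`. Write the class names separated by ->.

Mixin1 -> Mixin3 -> Leaf -> Final -> Gamma -> Root -> object

L[Mixin1] = Mixin1 + merge(L[Mixin3], L[Leaf], [Mixin3 Leaf])
  take Mixin3:  [Mixin3 Final Gamma object] + [Leaf Final Gamma Root object] + [Mixin3 Leaf]
  take Leaf:  [Final Gamma object] + [Leaf Final Gamma Root object] + [Leaf]
  take Final:  [Final Gamma object] + [Final Gamma Root object]
  take Gamma:  [Gamma object] + [Gamma Root object]
  take Root:  [object] + [Root object]
  take object:  [object] + [object]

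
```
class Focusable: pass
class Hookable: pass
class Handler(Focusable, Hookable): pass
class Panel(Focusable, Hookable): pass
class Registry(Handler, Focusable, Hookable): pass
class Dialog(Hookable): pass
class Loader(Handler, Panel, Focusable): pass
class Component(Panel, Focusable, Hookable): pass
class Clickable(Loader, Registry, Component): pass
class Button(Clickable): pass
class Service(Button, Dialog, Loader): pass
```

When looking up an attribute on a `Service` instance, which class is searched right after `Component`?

L[Service] = Service + merge(L[Button], L[Dialog], L[Loader], [Button Dialog Loader])
  take Button:  [Button Clickable Loader Registry Handler Component Panel Focusable Hookable object] + [Dialog Hookable object] + [Loader Handler Panel Focusable Hookable object] + [Button Dialog Loader]
  take Clickable:  [Clickable Loader Registry Handler Component Panel Focusable Hookable object] + [Dialog Hookable object] + [Loader Handler Panel Focusable Hookable object] + [Dialog Loader]
  take Dialog:  [Loader Registry Handler Component Panel Focusable Hookable object] + [Dialog Hookable object] + [Loader Handler Panel Focusable Hookable object] + [Dialog Loader]
  take Loader:  [Loader Registry Handler Component Panel Focusable Hookable object] + [Hookable object] + [Loader Handler Panel Focusable Hookable object] + [Loader]
  take Registry:  [Registry Handler Component Panel Focusable Hookable object] + [Hookable object] + [Handler Panel Focusable Hookable object]
  take Handler:  [Handler Component Panel Focusable Hookable object] + [Hookable object] + [Handler Panel Focusable Hookable object]
  take Component:  [Component Panel Focusable Hookable object] + [Hookable object] + [Panel Focusable Hookable object]
  take Panel:  [Panel Focusable Hookable object] + [Hookable object] + [Panel Focusable Hookable object]
  take Focusable:  [Focusable Hookable object] + [Hookable object] + [Focusable Hookable object]
  take Hookable:  [Hookable object] + [Hookable object] + [Hookable object]
  take object:  [object] + [object] + [object]
MRO: Service Button Clickable Dialog Loader Registry Handler Component Panel Focusable Hookable object
Component is at position 7; next is Panel.

Panel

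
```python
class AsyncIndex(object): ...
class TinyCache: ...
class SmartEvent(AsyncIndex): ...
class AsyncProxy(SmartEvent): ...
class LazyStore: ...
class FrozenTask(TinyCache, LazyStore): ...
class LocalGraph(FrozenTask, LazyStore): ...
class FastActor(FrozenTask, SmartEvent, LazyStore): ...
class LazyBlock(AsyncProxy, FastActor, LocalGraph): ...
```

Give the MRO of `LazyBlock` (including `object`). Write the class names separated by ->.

LazyBlock -> AsyncProxy -> FastActor -> LocalGraph -> FrozenTask -> TinyCache -> SmartEvent -> LazyStore -> AsyncIndex -> object

L[LazyBlock] = LazyBlock + merge(L[AsyncProxy], L[FastActor], L[LocalGraph], [AsyncProxy FastActor LocalGraph])
  take AsyncProxy:  [AsyncProxy SmartEvent AsyncIndex object] + [FastActor FrozenTask TinyCache SmartEvent LazyStore AsyncIndex object] + [LocalGraph FrozenTask TinyCache LazyStore object] + [AsyncProxy FastActor LocalGraph]
  take FastActor:  [SmartEvent AsyncIndex object] + [FastActor FrozenTask TinyCache SmartEvent LazyStore AsyncIndex object] + [LocalGraph FrozenTask TinyCache LazyStore object] + [FastActor LocalGraph]
  take LocalGraph:  [SmartEvent AsyncIndex object] + [FrozenTask TinyCache SmartEvent LazyStore AsyncIndex object] + [LocalGraph FrozenTask TinyCache LazyStore object] + [LocalGraph]
  take FrozenTask:  [SmartEvent AsyncIndex object] + [FrozenTask TinyCache SmartEvent LazyStore AsyncIndex object] + [FrozenTask TinyCache LazyStore object]
  take TinyCache:  [SmartEvent AsyncIndex object] + [TinyCache SmartEvent LazyStore AsyncIndex object] + [TinyCache LazyStore object]
  take SmartEvent:  [SmartEvent AsyncIndex object] + [SmartEvent LazyStore AsyncIndex object] + [LazyStore object]
  take LazyStore:  [AsyncIndex object] + [LazyStore AsyncIndex object] + [LazyStore object]
  take AsyncIndex:  [AsyncIndex object] + [AsyncIndex object] + [object]
  take object:  [object] + [object] + [object]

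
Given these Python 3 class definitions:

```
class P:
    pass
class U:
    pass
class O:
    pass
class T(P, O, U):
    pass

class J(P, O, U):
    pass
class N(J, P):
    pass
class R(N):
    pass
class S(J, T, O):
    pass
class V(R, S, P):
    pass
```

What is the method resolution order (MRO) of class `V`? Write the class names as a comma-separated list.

L[V] = V + merge(L[R], L[S], L[P], [R S P])
  take R:  [R N J P O U object] + [S J T P O U object] + [P object] + [R S P]
  take N:  [N J P O U object] + [S J T P O U object] + [P object] + [S P]
  take S:  [J P O U object] + [S J T P O U object] + [P object] + [S P]
  take J:  [J P O U object] + [J T P O U object] + [P object] + [P]
  take T:  [P O U object] + [T P O U object] + [P object] + [P]
  take P:  [P O U object] + [P O U object] + [P object] + [P]
  take O:  [O U object] + [O U object] + [object]
  take U:  [U object] + [U object] + [object]
  take object:  [object] + [object] + [object]

V, R, N, S, J, T, P, O, U, object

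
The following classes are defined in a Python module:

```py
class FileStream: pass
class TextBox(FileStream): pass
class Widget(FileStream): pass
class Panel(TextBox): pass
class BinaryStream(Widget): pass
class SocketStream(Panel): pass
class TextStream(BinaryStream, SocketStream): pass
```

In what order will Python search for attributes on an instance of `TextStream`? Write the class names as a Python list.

L[TextStream] = TextStream + merge(L[BinaryStream], L[SocketStream], [BinaryStream SocketStream])
  take BinaryStream:  [BinaryStream Widget FileStream object] + [SocketStream Panel TextBox FileStream object] + [BinaryStream SocketStream]
  take Widget:  [Widget FileStream object] + [SocketStream Panel TextBox FileStream object] + [SocketStream]
  take SocketStream:  [FileStream object] + [SocketStream Panel TextBox FileStream object] + [SocketStream]
  take Panel:  [FileStream object] + [Panel TextBox FileStream object]
  take TextBox:  [FileStream object] + [TextBox FileStream object]
  take FileStream:  [FileStream object] + [FileStream object]
  take object:  [object] + [object]

[TextStream, BinaryStream, Widget, SocketStream, Panel, TextBox, FileStream, object]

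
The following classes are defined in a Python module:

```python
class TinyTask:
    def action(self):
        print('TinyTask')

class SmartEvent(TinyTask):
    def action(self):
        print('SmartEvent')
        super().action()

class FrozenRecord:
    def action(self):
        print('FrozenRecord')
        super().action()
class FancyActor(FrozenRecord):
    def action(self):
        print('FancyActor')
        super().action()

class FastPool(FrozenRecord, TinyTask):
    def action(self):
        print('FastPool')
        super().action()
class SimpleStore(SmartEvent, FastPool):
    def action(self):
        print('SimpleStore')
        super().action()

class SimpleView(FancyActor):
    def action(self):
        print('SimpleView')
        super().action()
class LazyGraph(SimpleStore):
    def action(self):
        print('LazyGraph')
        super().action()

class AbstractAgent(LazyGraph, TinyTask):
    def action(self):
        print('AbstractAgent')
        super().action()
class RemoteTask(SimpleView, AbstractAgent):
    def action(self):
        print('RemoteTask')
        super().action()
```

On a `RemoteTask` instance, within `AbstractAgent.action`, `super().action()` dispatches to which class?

L[RemoteTask] = RemoteTask + merge(L[SimpleView], L[AbstractAgent], [SimpleView AbstractAgent])
  take SimpleView:  [SimpleView FancyActor FrozenRecord object] + [AbstractAgent LazyGraph SimpleStore SmartEvent FastPool FrozenRecord TinyTask object] + [SimpleView AbstractAgent]
  take FancyActor:  [FancyActor FrozenRecord object] + [AbstractAgent LazyGraph SimpleStore SmartEvent FastPool FrozenRecord TinyTask object] + [AbstractAgent]
  take AbstractAgent:  [FrozenRecord object] + [AbstractAgent LazyGraph SimpleStore SmartEvent FastPool FrozenRecord TinyTask object] + [AbstractAgent]
  take LazyGraph:  [FrozenRecord object] + [LazyGraph SimpleStore SmartEvent FastPool FrozenRecord TinyTask object]
  take SimpleStore:  [FrozenRecord object] + [SimpleStore SmartEvent FastPool FrozenRecord TinyTask object]
  take SmartEvent:  [FrozenRecord object] + [SmartEvent FastPool FrozenRecord TinyTask object]
  take FastPool:  [FrozenRecord object] + [FastPool FrozenRecord TinyTask object]
  take FrozenRecord:  [FrozenRecord object] + [FrozenRecord TinyTask object]
  take TinyTask:  [object] + [TinyTask object]
  take object:  [object] + [object]
MRO: RemoteTask SimpleView FancyActor AbstractAgent LazyGraph SimpleStore SmartEvent FastPool FrozenRecord TinyTask object
super() in AbstractAgent.action on a RemoteTask instance goes to the class after AbstractAgent in RemoteTask's MRO: LazyGraph.

LazyGraph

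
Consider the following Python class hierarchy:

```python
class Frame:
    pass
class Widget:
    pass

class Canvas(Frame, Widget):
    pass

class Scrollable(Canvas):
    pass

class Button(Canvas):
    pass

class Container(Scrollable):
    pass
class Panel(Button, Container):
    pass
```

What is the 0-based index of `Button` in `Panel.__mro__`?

L[Panel] = Panel + merge(L[Button], L[Container], [Button Container])
  take Button:  [Button Canvas Frame Widget object] + [Container Scrollable Canvas Frame Widget object] + [Button Container]
  take Container:  [Canvas Frame Widget object] + [Container Scrollable Canvas Frame Widget object] + [Container]
  take Scrollable:  [Canvas Frame Widget object] + [Scrollable Canvas Frame Widget object]
  take Canvas:  [Canvas Frame Widget object] + [Canvas Frame Widget object]
  take Frame:  [Frame Widget object] + [Frame Widget object]
  take Widget:  [Widget object] + [Widget object]
  take object:  [object] + [object]
MRO: Panel Button Container Scrollable Canvas Frame Widget object
Button sits at index 1.

1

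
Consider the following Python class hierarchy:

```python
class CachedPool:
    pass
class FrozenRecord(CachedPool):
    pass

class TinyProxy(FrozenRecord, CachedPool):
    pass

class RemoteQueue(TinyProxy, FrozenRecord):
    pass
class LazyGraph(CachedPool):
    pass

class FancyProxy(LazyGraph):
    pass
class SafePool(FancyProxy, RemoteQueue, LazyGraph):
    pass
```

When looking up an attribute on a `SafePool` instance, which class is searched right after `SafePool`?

L[SafePool] = SafePool + merge(L[FancyProxy], L[RemoteQueue], L[LazyGraph], [FancyProxy RemoteQueue LazyGraph])
  take FancyProxy:  [FancyProxy LazyGraph CachedPool object] + [RemoteQueue TinyProxy FrozenRecord CachedPool object] + [LazyGraph CachedPool object] + [FancyProxy RemoteQueue LazyGraph]
  take RemoteQueue:  [LazyGraph CachedPool object] + [RemoteQueue TinyProxy FrozenRecord CachedPool object] + [LazyGraph CachedPool object] + [RemoteQueue LazyGraph]
  take LazyGraph:  [LazyGraph CachedPool object] + [TinyProxy FrozenRecord CachedPool object] + [LazyGraph CachedPool object] + [LazyGraph]
  take TinyProxy:  [CachedPool object] + [TinyProxy FrozenRecord CachedPool object] + [CachedPool object]
  take FrozenRecord:  [CachedPool object] + [FrozenRecord CachedPool object] + [CachedPool object]
  take CachedPool:  [CachedPool object] + [CachedPool object] + [CachedPool object]
  take object:  [object] + [object] + [object]
MRO: SafePool FancyProxy RemoteQueue LazyGraph TinyProxy FrozenRecord CachedPool object
SafePool is at position 0; next is FancyProxy.

FancyProxy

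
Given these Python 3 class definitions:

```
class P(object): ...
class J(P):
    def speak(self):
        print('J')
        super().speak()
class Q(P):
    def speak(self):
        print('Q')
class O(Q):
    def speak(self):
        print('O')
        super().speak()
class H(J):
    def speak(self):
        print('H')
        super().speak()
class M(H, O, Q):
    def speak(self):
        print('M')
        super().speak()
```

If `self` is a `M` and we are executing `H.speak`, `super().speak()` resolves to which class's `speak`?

J

L[M] = M + merge(L[H], L[O], L[Q], [H O Q])
  take H:  [H J P object] + [O Q P object] + [Q P object] + [H O Q]
  take J:  [J P object] + [O Q P object] + [Q P object] + [O Q]
  take O:  [P object] + [O Q P object] + [Q P object] + [O Q]
  take Q:  [P object] + [Q P object] + [Q P object] + [Q]
  take P:  [P object] + [P object] + [P object]
  take object:  [object] + [object] + [object]
MRO: M H J O Q P object
super() in H.speak on a M instance goes to the class after H in M's MRO: J.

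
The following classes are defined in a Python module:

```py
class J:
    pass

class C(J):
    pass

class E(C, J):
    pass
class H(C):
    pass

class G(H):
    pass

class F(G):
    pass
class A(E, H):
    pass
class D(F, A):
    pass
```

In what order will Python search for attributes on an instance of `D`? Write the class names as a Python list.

[D, F, G, A, E, H, C, J, object]

L[D] = D + merge(L[F], L[A], [F A])
  take F:  [F G H C J object] + [A E H C J object] + [F A]
  take G:  [G H C J object] + [A E H C J object] + [A]
  take A:  [H C J object] + [A E H C J object] + [A]
  take E:  [H C J object] + [E H C J object]
  take H:  [H C J object] + [H C J object]
  take C:  [C J object] + [C J object]
  take J:  [J object] + [J object]
  take object:  [object] + [object]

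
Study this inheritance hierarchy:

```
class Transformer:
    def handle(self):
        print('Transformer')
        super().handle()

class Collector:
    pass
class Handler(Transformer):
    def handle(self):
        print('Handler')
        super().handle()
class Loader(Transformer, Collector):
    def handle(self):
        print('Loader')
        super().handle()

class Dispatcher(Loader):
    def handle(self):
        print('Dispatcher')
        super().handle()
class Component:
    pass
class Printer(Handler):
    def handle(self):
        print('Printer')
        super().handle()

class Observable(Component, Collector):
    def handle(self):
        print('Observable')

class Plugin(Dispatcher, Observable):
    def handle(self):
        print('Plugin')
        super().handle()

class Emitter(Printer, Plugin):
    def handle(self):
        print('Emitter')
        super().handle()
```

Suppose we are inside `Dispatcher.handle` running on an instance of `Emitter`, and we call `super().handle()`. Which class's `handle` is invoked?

L[Emitter] = Emitter + merge(L[Printer], L[Plugin], [Printer Plugin])
  take Printer:  [Printer Handler Transformer object] + [Plugin Dispatcher Loader Transformer Observable Component Collector object] + [Printer Plugin]
  take Handler:  [Handler Transformer object] + [Plugin Dispatcher Loader Transformer Observable Component Collector object] + [Plugin]
  take Plugin:  [Transformer object] + [Plugin Dispatcher Loader Transformer Observable Component Collector object] + [Plugin]
  take Dispatcher:  [Transformer object] + [Dispatcher Loader Transformer Observable Component Collector object]
  take Loader:  [Transformer object] + [Loader Transformer Observable Component Collector object]
  take Transformer:  [Transformer object] + [Transformer Observable Component Collector object]
  take Observable:  [object] + [Observable Component Collector object]
  take Component:  [object] + [Component Collector object]
  take Collector:  [object] + [Collector object]
  take object:  [object] + [object]
MRO: Emitter Printer Handler Plugin Dispatcher Loader Transformer Observable Component Collector object
super() in Dispatcher.handle on a Emitter instance goes to the class after Dispatcher in Emitter's MRO: Loader.

Loader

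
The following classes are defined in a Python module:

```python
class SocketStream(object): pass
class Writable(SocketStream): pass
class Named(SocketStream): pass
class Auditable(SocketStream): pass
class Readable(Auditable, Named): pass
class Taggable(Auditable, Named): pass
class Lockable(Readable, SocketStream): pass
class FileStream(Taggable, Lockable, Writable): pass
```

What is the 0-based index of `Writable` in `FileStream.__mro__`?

L[FileStream] = FileStream + merge(L[Taggable], L[Lockable], L[Writable], [Taggable Lockable Writable])
  take Taggable:  [Taggable Auditable Named SocketStream object] + [Lockable Readable Auditable Named SocketStream object] + [Writable SocketStream object] + [Taggable Lockable Writable]
  take Lockable:  [Auditable Named SocketStream object] + [Lockable Readable Auditable Named SocketStream object] + [Writable SocketStream object] + [Lockable Writable]
  take Readable:  [Auditable Named SocketStream object] + [Readable Auditable Named SocketStream object] + [Writable SocketStream object] + [Writable]
  take Auditable:  [Auditable Named SocketStream object] + [Auditable Named SocketStream object] + [Writable SocketStream object] + [Writable]
  take Named:  [Named SocketStream object] + [Named SocketStream object] + [Writable SocketStream object] + [Writable]
  take Writable:  [SocketStream object] + [SocketStream object] + [Writable SocketStream object] + [Writable]
  take SocketStream:  [SocketStream object] + [SocketStream object] + [SocketStream object]
  take object:  [object] + [object] + [object]
MRO: FileStream Taggable Lockable Readable Auditable Named Writable SocketStream object
Writable sits at index 6.

6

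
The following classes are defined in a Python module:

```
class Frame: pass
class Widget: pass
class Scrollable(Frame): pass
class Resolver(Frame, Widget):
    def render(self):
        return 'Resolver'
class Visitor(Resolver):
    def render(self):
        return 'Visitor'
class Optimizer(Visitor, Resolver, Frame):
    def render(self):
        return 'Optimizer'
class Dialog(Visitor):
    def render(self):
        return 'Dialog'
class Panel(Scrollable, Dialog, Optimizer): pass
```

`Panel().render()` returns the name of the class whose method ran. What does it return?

Dialog

L[Panel] = Panel + merge(L[Scrollable], L[Dialog], L[Optimizer], [Scrollable Dialog Optimizer])
  take Scrollable:  [Scrollable Frame object] + [Dialog Visitor Resolver Frame Widget object] + [Optimizer Visitor Resolver Frame Widget object] + [Scrollable Dialog Optimizer]
  take Dialog:  [Frame object] + [Dialog Visitor Resolver Frame Widget object] + [Optimizer Visitor Resolver Frame Widget object] + [Dialog Optimizer]
  take Optimizer:  [Frame object] + [Visitor Resolver Frame Widget object] + [Optimizer Visitor Resolver Frame Widget object] + [Optimizer]
  take Visitor:  [Frame object] + [Visitor Resolver Frame Widget object] + [Visitor Resolver Frame Widget object]
  take Resolver:  [Frame object] + [Resolver Frame Widget object] + [Resolver Frame Widget object]
  take Frame:  [Frame object] + [Frame Widget object] + [Frame Widget object]
  take Widget:  [object] + [Widget object] + [Widget object]
  take object:  [object] + [object] + [object]
MRO: Panel Scrollable Dialog Optimizer Visitor Resolver Frame Widget object
render is defined in: Dialog, Optimizer, Resolver, Visitor. First along the MRO is Dialog.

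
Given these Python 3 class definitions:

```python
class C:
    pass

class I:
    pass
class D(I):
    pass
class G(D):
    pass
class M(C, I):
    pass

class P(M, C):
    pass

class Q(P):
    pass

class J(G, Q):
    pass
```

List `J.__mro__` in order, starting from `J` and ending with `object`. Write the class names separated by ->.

J -> G -> D -> Q -> P -> M -> C -> I -> object

L[J] = J + merge(L[G], L[Q], [G Q])
  take G:  [G D I object] + [Q P M C I object] + [G Q]
  take D:  [D I object] + [Q P M C I object] + [Q]
  take Q:  [I object] + [Q P M C I object] + [Q]
  take P:  [I object] + [P M C I object]
  take M:  [I object] + [M C I object]
  take C:  [I object] + [C I object]
  take I:  [I object] + [I object]
  take object:  [object] + [object]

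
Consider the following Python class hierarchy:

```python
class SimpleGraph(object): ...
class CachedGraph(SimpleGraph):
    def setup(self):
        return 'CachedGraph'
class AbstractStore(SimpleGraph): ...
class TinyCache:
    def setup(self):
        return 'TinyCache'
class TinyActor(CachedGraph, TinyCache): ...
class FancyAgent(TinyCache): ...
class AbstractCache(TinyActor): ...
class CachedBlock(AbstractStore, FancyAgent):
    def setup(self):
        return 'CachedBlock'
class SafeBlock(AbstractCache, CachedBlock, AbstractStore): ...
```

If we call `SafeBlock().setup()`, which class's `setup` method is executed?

L[SafeBlock] = SafeBlock + merge(L[AbstractCache], L[CachedBlock], L[AbstractStore], [AbstractCache CachedBlock AbstractStore])
  take AbstractCache:  [AbstractCache TinyActor CachedGraph SimpleGraph TinyCache object] + [CachedBlock AbstractStore SimpleGraph FancyAgent TinyCache object] + [AbstractStore SimpleGraph object] + [AbstractCache CachedBlock AbstractStore]
  take TinyActor:  [TinyActor CachedGraph SimpleGraph TinyCache object] + [CachedBlock AbstractStore SimpleGraph FancyAgent TinyCache object] + [AbstractStore SimpleGraph object] + [CachedBlock AbstractStore]
  take CachedGraph:  [CachedGraph SimpleGraph TinyCache object] + [CachedBlock AbstractStore SimpleGraph FancyAgent TinyCache object] + [AbstractStore SimpleGraph object] + [CachedBlock AbstractStore]
  take CachedBlock:  [SimpleGraph TinyCache object] + [CachedBlock AbstractStore SimpleGraph FancyAgent TinyCache object] + [AbstractStore SimpleGraph object] + [CachedBlock AbstractStore]
  take AbstractStore:  [SimpleGraph TinyCache object] + [AbstractStore SimpleGraph FancyAgent TinyCache object] + [AbstractStore SimpleGraph object] + [AbstractStore]
  take SimpleGraph:  [SimpleGraph TinyCache object] + [SimpleGraph FancyAgent TinyCache object] + [SimpleGraph object]
  take FancyAgent:  [TinyCache object] + [FancyAgent TinyCache object] + [object]
  take TinyCache:  [TinyCache object] + [TinyCache object] + [object]
  take object:  [object] + [object] + [object]
MRO: SafeBlock AbstractCache TinyActor CachedGraph CachedBlock AbstractStore SimpleGraph FancyAgent TinyCache object
setup is defined in: CachedBlock, CachedGraph, TinyCache. First along the MRO is CachedGraph.

CachedGraph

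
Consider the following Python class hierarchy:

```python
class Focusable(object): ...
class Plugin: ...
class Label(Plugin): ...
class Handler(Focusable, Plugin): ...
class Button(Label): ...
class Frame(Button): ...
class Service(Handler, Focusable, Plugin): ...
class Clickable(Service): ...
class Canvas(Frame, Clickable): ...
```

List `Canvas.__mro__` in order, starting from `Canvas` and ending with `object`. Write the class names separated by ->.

Canvas -> Frame -> Button -> Label -> Clickable -> Service -> Handler -> Focusable -> Plugin -> object

L[Canvas] = Canvas + merge(L[Frame], L[Clickable], [Frame Clickable])
  take Frame:  [Frame Button Label Plugin object] + [Clickable Service Handler Focusable Plugin object] + [Frame Clickable]
  take Button:  [Button Label Plugin object] + [Clickable Service Handler Focusable Plugin object] + [Clickable]
  take Label:  [Label Plugin object] + [Clickable Service Handler Focusable Plugin object] + [Clickable]
  take Clickable:  [Plugin object] + [Clickable Service Handler Focusable Plugin object] + [Clickable]
  take Service:  [Plugin object] + [Service Handler Focusable Plugin object]
  take Handler:  [Plugin object] + [Handler Focusable Plugin object]
  take Focusable:  [Plugin object] + [Focusable Plugin object]
  take Plugin:  [Plugin object] + [Plugin object]
  take object:  [object] + [object]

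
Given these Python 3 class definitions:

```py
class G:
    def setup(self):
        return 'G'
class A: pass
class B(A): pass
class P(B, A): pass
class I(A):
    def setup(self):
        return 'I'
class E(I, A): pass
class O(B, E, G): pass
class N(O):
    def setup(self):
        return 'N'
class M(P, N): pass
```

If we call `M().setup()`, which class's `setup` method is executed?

L[M] = M + merge(L[P], L[N], [P N])
  take P:  [P B A object] + [N O B E I A G object] + [P N]
  take N:  [B A object] + [N O B E I A G object] + [N]
  take O:  [B A object] + [O B E I A G object]
  take B:  [B A object] + [B E I A G object]
  take E:  [A object] + [E I A G object]
  take I:  [A object] + [I A G object]
  take A:  [A object] + [A G object]
  take G:  [object] + [G object]
  take object:  [object] + [object]
MRO: M P N O B E I A G object
setup is defined in: G, I, N. First along the MRO is N.

N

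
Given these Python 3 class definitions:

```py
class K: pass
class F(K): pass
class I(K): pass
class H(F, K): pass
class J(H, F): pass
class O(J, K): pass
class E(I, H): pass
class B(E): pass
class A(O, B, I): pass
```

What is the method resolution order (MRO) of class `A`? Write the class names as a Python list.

[A, O, J, B, E, I, H, F, K, object]

L[A] = A + merge(L[O], L[B], L[I], [O B I])
  take O:  [O J H F K object] + [B E I H F K object] + [I K object] + [O B I]
  take J:  [J H F K object] + [B E I H F K object] + [I K object] + [B I]
  take B:  [H F K object] + [B E I H F K object] + [I K object] + [B I]
  take E:  [H F K object] + [E I H F K object] + [I K object] + [I]
  take I:  [H F K object] + [I H F K object] + [I K object] + [I]
  take H:  [H F K object] + [H F K object] + [K object]
  take F:  [F K object] + [F K object] + [K object]
  take K:  [K object] + [K object] + [K object]
  take object:  [object] + [object] + [object]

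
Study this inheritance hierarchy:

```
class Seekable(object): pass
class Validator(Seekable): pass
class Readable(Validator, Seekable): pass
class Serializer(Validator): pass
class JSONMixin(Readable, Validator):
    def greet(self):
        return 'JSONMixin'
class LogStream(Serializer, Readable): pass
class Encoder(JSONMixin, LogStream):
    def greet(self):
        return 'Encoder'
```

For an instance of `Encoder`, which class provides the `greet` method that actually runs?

Encoder

L[Encoder] = Encoder + merge(L[JSONMixin], L[LogStream], [JSONMixin LogStream])
  take JSONMixin:  [JSONMixin Readable Validator Seekable object] + [LogStream Serializer Readable Validator Seekable object] + [JSONMixin LogStream]
  take LogStream:  [Readable Validator Seekable object] + [LogStream Serializer Readable Validator Seekable object] + [LogStream]
  take Serializer:  [Readable Validator Seekable object] + [Serializer Readable Validator Seekable object]
  take Readable:  [Readable Validator Seekable object] + [Readable Validator Seekable object]
  take Validator:  [Validator Seekable object] + [Validator Seekable object]
  take Seekable:  [Seekable object] + [Seekable object]
  take object:  [object] + [object]
MRO: Encoder JSONMixin LogStream Serializer Readable Validator Seekable object
greet is defined in: Encoder, JSONMixin. First along the MRO is Encoder.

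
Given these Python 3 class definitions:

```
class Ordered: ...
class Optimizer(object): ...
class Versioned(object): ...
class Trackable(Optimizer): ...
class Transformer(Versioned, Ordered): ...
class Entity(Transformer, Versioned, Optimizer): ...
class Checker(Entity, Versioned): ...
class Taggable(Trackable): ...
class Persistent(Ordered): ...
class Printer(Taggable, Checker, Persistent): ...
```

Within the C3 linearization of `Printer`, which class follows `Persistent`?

L[Printer] = Printer + merge(L[Taggable], L[Checker], L[Persistent], [Taggable Checker Persistent])
  take Taggable:  [Taggable Trackable Optimizer object] + [Checker Entity Transformer Versioned Ordered Optimizer object] + [Persistent Ordered object] + [Taggable Checker Persistent]
  take Trackable:  [Trackable Optimizer object] + [Checker Entity Transformer Versioned Ordered Optimizer object] + [Persistent Ordered object] + [Checker Persistent]
  take Checker:  [Optimizer object] + [Checker Entity Transformer Versioned Ordered Optimizer object] + [Persistent Ordered object] + [Checker Persistent]
  take Entity:  [Optimizer object] + [Entity Transformer Versioned Ordered Optimizer object] + [Persistent Ordered object] + [Persistent]
  take Transformer:  [Optimizer object] + [Transformer Versioned Ordered Optimizer object] + [Persistent Ordered object] + [Persistent]
  take Versioned:  [Optimizer object] + [Versioned Ordered Optimizer object] + [Persistent Ordered object] + [Persistent]
  take Persistent:  [Optimizer object] + [Ordered Optimizer object] + [Persistent Ordered object] + [Persistent]
  take Ordered:  [Optimizer object] + [Ordered Optimizer object] + [Ordered object]
  take Optimizer:  [Optimizer object] + [Optimizer object] + [object]
  take object:  [object] + [object] + [object]
MRO: Printer Taggable Trackable Checker Entity Transformer Versioned Persistent Ordered Optimizer object
Persistent is at position 7; next is Ordered.

Ordered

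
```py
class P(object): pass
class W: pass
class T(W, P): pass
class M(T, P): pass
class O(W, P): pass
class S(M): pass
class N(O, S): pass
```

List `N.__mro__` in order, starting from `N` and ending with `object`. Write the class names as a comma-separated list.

L[N] = N + merge(L[O], L[S], [O S])
  take O:  [O W P object] + [S M T W P object] + [O S]
  take S:  [W P object] + [S M T W P object] + [S]
  take M:  [W P object] + [M T W P object]
  take T:  [W P object] + [T W P object]
  take W:  [W P object] + [W P object]
  take P:  [P object] + [P object]
  take object:  [object] + [object]

N, O, S, M, T, W, P, object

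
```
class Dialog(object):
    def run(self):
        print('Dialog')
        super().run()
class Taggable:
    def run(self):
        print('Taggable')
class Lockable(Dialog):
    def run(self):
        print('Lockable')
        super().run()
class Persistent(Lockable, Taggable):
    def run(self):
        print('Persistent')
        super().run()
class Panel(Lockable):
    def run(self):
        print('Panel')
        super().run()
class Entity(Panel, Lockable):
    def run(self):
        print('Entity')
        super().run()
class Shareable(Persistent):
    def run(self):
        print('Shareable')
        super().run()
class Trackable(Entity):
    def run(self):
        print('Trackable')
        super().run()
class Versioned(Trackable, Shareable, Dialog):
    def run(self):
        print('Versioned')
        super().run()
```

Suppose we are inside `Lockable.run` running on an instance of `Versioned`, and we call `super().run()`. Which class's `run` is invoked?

Dialog

L[Versioned] = Versioned + merge(L[Trackable], L[Shareable], L[Dialog], [Trackable Shareable Dialog])
  take Trackable:  [Trackable Entity Panel Lockable Dialog object] + [Shareable Persistent Lockable Dialog Taggable object] + [Dialog object] + [Trackable Shareable Dialog]
  take Entity:  [Entity Panel Lockable Dialog object] + [Shareable Persistent Lockable Dialog Taggable object] + [Dialog object] + [Shareable Dialog]
  take Panel:  [Panel Lockable Dialog object] + [Shareable Persistent Lockable Dialog Taggable object] + [Dialog object] + [Shareable Dialog]
  take Shareable:  [Lockable Dialog object] + [Shareable Persistent Lockable Dialog Taggable object] + [Dialog object] + [Shareable Dialog]
  take Persistent:  [Lockable Dialog object] + [Persistent Lockable Dialog Taggable object] + [Dialog object] + [Dialog]
  take Lockable:  [Lockable Dialog object] + [Lockable Dialog Taggable object] + [Dialog object] + [Dialog]
  take Dialog:  [Dialog object] + [Dialog Taggable object] + [Dialog object] + [Dialog]
  take Taggable:  [object] + [Taggable object] + [object]
  take object:  [object] + [object] + [object]
MRO: Versioned Trackable Entity Panel Shareable Persistent Lockable Dialog Taggable object
super() in Lockable.run on a Versioned instance goes to the class after Lockable in Versioned's MRO: Dialog.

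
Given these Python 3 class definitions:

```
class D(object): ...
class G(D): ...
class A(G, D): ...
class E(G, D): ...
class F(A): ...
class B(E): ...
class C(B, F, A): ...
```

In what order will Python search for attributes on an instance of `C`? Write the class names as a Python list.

[C, B, E, F, A, G, D, object]

L[C] = C + merge(L[B], L[F], L[A], [B F A])
  take B:  [B E G D object] + [F A G D object] + [A G D object] + [B F A]
  take E:  [E G D object] + [F A G D object] + [A G D object] + [F A]
  take F:  [G D object] + [F A G D object] + [A G D object] + [F A]
  take A:  [G D object] + [A G D object] + [A G D object] + [A]
  take G:  [G D object] + [G D object] + [G D object]
  take D:  [D object] + [D object] + [D object]
  take object:  [object] + [object] + [object]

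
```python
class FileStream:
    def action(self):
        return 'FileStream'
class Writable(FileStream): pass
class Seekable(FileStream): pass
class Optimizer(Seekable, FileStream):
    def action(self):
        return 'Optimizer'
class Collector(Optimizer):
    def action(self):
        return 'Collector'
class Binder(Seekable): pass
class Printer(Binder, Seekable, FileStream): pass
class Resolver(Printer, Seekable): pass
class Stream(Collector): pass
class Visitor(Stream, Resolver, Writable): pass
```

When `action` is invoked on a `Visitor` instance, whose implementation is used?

L[Visitor] = Visitor + merge(L[Stream], L[Resolver], L[Writable], [Stream Resolver Writable])
  take Stream:  [Stream Collector Optimizer Seekable FileStream object] + [Resolver Printer Binder Seekable FileStream object] + [Writable FileStream object] + [Stream Resolver Writable]
  take Collector:  [Collector Optimizer Seekable FileStream object] + [Resolver Printer Binder Seekable FileStream object] + [Writable FileStream object] + [Resolver Writable]
  take Optimizer:  [Optimizer Seekable FileStream object] + [Resolver Printer Binder Seekable FileStream object] + [Writable FileStream object] + [Resolver Writable]
  take Resolver:  [Seekable FileStream object] + [Resolver Printer Binder Seekable FileStream object] + [Writable FileStream object] + [Resolver Writable]
  take Printer:  [Seekable FileStream object] + [Printer Binder Seekable FileStream object] + [Writable FileStream object] + [Writable]
  take Binder:  [Seekable FileStream object] + [Binder Seekable FileStream object] + [Writable FileStream object] + [Writable]
  take Seekable:  [Seekable FileStream object] + [Seekable FileStream object] + [Writable FileStream object] + [Writable]
  take Writable:  [FileStream object] + [FileStream object] + [Writable FileStream object] + [Writable]
  take FileStream:  [FileStream object] + [FileStream object] + [FileStream object]
  take object:  [object] + [object] + [object]
MRO: Visitor Stream Collector Optimizer Resolver Printer Binder Seekable Writable FileStream object
action is defined in: Collector, FileStream, Optimizer. First along the MRO is Collector.

Collector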